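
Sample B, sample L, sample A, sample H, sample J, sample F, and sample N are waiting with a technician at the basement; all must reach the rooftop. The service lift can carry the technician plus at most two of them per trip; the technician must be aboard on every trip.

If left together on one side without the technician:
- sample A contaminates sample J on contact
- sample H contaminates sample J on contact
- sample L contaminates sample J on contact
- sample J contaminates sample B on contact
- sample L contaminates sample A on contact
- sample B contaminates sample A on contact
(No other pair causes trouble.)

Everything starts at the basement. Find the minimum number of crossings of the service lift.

11

Counting alone: the technician can take at most 2 across per trip to the rooftop, so moving all 7 needs at least 4 loaded trips out, with a return between consecutive ones — at least 7 crossings.
The safety rule pushes this higher. Following every safe sequence of crossings, the most of the 7 that can be at the rooftop as the service lift arrives there on crossings 7, 9 is 5, 6 respectively — never all 7.
So no plan with fewer than 11 crossings exists, and this one achieves 11:
1. Technician goes to the rooftop with sample A and sample J.
2. Technician goes back to the basement with sample A.
3. Technician goes to the rooftop with sample B and sample L.
4. Technician goes back to the basement with sample J.
5. Technician goes to the rooftop with sample A and sample H.
6. Technician goes back to the basement with sample A.
7. Technician goes to the rooftop with sample A and sample F.
8. Technician goes back to the basement with sample A.
9. Technician goes to the rooftop with sample A and sample N.
10. Technician goes back to the basement with sample A.
11. Technician goes to the rooftop with sample A and sample J.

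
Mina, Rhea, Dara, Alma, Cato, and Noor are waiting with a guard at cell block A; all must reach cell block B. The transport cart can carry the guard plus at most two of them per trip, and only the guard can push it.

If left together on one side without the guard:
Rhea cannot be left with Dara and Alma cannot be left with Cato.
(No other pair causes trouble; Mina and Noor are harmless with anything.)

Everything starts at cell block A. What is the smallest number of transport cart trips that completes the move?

Counting alone: the guard can take at most 2 across per trip to cell block B, so moving all 6 needs at least 3 loaded trips out, with a return between consecutive ones — at least 5 crossings.
The plan below uses exactly 5 crossings, so it is optimal:
1. Guard goes to cell block B with Alma and Rhea.  [cell block A: Cato, Dara, Mina, Noor | cell block B: Alma, Rhea]
2. Guard goes back to cell block A alone.  [cell block A: Cato, Dara, Mina, Noor | cell block B: Alma, Rhea]
3. Guard goes to cell block B with Mina and Noor.  [cell block A: Cato, Dara | cell block B: Alma, Mina, Noor, Rhea]
4. Guard goes back to cell block A alone.  [cell block A: Cato, Dara | cell block B: Alma, Mina, Noor, Rhea]
5. Guard goes to cell block B with Cato and Dara.  [cell block A: — | cell block B: Alma, Cato, Dara, Mina, Noor, Rhea]

5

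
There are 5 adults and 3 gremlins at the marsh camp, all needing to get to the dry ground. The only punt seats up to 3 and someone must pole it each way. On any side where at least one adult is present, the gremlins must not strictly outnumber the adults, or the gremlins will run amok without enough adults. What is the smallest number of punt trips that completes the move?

Counting alone: each trip to the dry ground takes at most 3 across and each return brings at least 1 back, so after t trips out (and t−1 returns) at most 3t − (t−1) of the 8 are across; that first reaches 8 at t = 4, so at least 7 crossings are needed.
The plan below uses exactly 7 crossings, so it is optimal:
1. 2 gremlins → the dry ground.  (the marsh camp: 5A 1G; the dry ground: 0A 2G)
2. 1 gremlin ← the marsh camp.  (the marsh camp: 5A 2G; the dry ground: 0A 1G)
3. 2 adults and 1 gremlin → the dry ground.  (the marsh camp: 3A 1G; the dry ground: 2A 2G)
4. 1 gremlin ← the marsh camp.  (the marsh camp: 3A 2G; the dry ground: 2A 1G)
5. 1 adult and 2 gremlins → the dry ground.  (the marsh camp: 2A 0G; the dry ground: 3A 3G)
6. 1 gremlin ← the marsh camp.  (the marsh camp: 2A 1G; the dry ground: 3A 2G)
7. 2 adults and 1 gremlin → the dry ground.  (the marsh camp: 0A 0G; the dry ground: 5A 3G)

7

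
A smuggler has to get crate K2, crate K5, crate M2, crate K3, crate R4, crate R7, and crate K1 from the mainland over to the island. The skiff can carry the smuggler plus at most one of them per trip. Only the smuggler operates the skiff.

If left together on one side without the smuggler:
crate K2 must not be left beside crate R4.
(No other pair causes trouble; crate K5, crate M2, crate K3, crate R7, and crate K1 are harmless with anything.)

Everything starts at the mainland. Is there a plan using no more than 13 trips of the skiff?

Yes

Yes — this plan uses 13 crossings (≤ 13):
1. Smuggler goes to the island with crate K2.
2. Smuggler goes back to the mainland alone.
3. Smuggler goes to the island with crate K5.
4. Smuggler goes back to the mainland alone.
5. Smuggler goes to the island with crate M2.
6. Smuggler goes back to the mainland alone.
7. Smuggler goes to the island with crate K3.
8. Smuggler goes back to the mainland alone.
9. Smuggler goes to the island with crate R7.
10. Smuggler goes back to the mainland alone.
11. Smuggler goes to the island with crate K1.
12. Smuggler goes back to the mainland alone.
13. Smuggler goes to the island with crate R4.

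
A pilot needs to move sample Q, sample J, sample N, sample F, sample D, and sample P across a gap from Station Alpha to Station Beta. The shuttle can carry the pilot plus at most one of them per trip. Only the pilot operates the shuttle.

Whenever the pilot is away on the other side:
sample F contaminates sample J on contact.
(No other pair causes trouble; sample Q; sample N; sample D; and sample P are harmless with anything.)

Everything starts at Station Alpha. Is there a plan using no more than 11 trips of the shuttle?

Yes

Yes — this plan uses 11 crossings (≤ 11):
1. Pilot goes to Station Beta with sample J.
2. Pilot goes back to Station Alpha alone.
3. Pilot goes to Station Beta with sample Q.
4. Pilot goes back to Station Alpha alone.
5. Pilot goes to Station Beta with sample N.
6. Pilot goes back to Station Alpha alone.
7. Pilot goes to Station Beta with sample D.
8. Pilot goes back to Station Alpha alone.
9. Pilot goes to Station Beta with sample P.
10. Pilot goes back to Station Alpha alone.
11. Pilot goes to Station Beta with sample F.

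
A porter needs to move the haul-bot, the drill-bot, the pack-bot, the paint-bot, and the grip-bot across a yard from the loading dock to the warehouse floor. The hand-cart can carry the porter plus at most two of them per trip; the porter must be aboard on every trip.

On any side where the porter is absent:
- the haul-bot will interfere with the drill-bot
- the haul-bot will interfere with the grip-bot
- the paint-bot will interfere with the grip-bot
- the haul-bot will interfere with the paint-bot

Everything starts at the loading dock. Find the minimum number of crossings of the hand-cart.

7

Counting alone: the porter can take at most 2 across per trip to the warehouse floor, so moving all 5 needs at least 3 loaded trips out, with a return between consecutive ones — at least 5 crossings.
The safety rule pushes this higher. Following every safe sequence of crossings, the most of the 5 that can be at the warehouse floor as the hand-cart arrives there on crossing 5 is 4 — never all 5.
So no plan with fewer than 7 crossings exists, and this one achieves 7:
1. Porter goes to the warehouse floor with the haul-bot and the paint-bot.
2. Porter goes back to the loading dock with the haul-bot.
3. Porter goes to the warehouse floor with the drill-bot and the haul-bot.
4. Porter goes back to the loading dock with the haul-bot.
5. Porter goes to the warehouse floor with the haul-bot and the pack-bot.
6. Porter goes back to the loading dock with the haul-bot.
7. Porter goes to the warehouse floor with the grip-bot and the haul-bot.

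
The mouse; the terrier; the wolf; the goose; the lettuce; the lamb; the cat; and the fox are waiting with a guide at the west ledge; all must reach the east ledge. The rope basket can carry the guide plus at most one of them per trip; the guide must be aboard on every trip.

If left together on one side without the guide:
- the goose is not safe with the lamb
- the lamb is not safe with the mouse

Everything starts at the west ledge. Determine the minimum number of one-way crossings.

Counting alone: the guide can take at most 1 across per trip to the east ledge, so moving all 8 needs at least 8 loaded trips out, with a return between consecutive ones — at least 15 crossings.
The safety rule pushes this higher. Following every safe sequence of crossings, the most of the 8 that can be at the east ledge as the rope basket arrives there on crossing 15 is 7 — never all 8.
So no plan with fewer than 17 crossings exists, and this one achieves 17:
1. Guide goes to the east ledge with the lamb.  [the west ledge: the cat, the fox, the goose, the lettuce, the mouse, the terrier, the wolf | the east ledge: the lamb]
2. Guide goes back to the west ledge alone.  [the west ledge: the cat, the fox, the goose, the lettuce, the mouse, the terrier, the wolf | the east ledge: the lamb]
3. Guide goes to the east ledge with the mouse.  [the west ledge: the cat, the fox, the goose, the lettuce, the terrier, the wolf | the east ledge: the lamb, the mouse]
4. Guide goes back to the west ledge with the lamb.  [the west ledge: the cat, the fox, the goose, the lamb, the lettuce, the terrier, the wolf | the east ledge: the mouse]
5. Guide goes to the east ledge with the goose.  [the west ledge: the cat, the fox, the lamb, the lettuce, the terrier, the wolf | the east ledge: the goose, the mouse]
6. Guide goes back to the west ledge alone.  [the west ledge: the cat, the fox, the lamb, the lettuce, the terrier, the wolf | the east ledge: the goose, the mouse]
7. Guide goes to the east ledge with the terrier.  [the west ledge: the cat, the fox, the lamb, the lettuce, the wolf | the east ledge: the goose, the mouse, the terrier]
8. Guide goes back to the west ledge alone.  [the west ledge: the cat, the fox, the lamb, the lettuce, the wolf | the east ledge: the goose, the mouse, the terrier]
9. Guide goes to the east ledge with the wolf.  [the west ledge: the cat, the fox, the lamb, the lettuce | the east ledge: the goose, the mouse, the terrier, the wolf]
10. Guide goes back to the west ledge alone.  [the west ledge: the cat, the fox, the lamb, the lettuce | the east ledge: the goose, the mouse, the terrier, the wolf]
11. Guide goes to the east ledge with the lettuce.  [the west ledge: the cat, the fox, the lamb | the east ledge: the goose, the lettuce, the mouse, the terrier, the wolf]
12. Guide goes back to the west ledge alone.  [the west ledge: the cat, the fox, the lamb | the east ledge: the goose, the lettuce, the mouse, the terrier, the wolf]
13. Guide goes to the east ledge with the cat.  [the west ledge: the fox, the lamb | the east ledge: the cat, the goose, the lettuce, the mouse, the terrier, the wolf]
14. Guide goes back to the west ledge alone.  [the west ledge: the fox, the lamb | the east ledge: the cat, the goose, the lettuce, the mouse, the terrier, the wolf]
15. Guide goes to the east ledge with the fox.  [the west ledge: the lamb | the east ledge: the cat, the fox, the goose, the lettuce, the mouse, the terrier, the wolf]
16. Guide goes back to the west ledge alone.  [the west ledge: the lamb | the east ledge: the cat, the fox, the goose, the lettuce, the mouse, the terrier, the wolf]
17. Guide goes to the east ledge with the lamb.  [the west ledge: — | the east ledge: the cat, the fox, the goose, the lamb, the lettuce, the mouse, the terrier, the wolf]

17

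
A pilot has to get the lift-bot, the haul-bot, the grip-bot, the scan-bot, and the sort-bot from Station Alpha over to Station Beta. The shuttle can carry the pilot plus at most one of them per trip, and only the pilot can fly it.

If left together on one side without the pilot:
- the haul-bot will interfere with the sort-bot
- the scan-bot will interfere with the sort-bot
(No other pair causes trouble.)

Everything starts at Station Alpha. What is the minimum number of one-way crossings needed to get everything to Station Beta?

11

Counting alone: the pilot can take at most 1 across per trip to Station Beta, so moving all 5 needs at least 5 loaded trips out, with a return between consecutive ones — at least 9 crossings.
The safety rule pushes this higher. Following every safe sequence of crossings, the most of the 5 that can be at Station Beta as the shuttle arrives there on crossing 9 is 4 — never all 5.
So no plan with fewer than 11 crossings exists, and this one achieves 11:
1. Pilot goes to Station Beta with the sort-bot.  [Station Alpha: the grip-bot, the haul-bot, the lift-bot, the scan-bot | Station Beta: the sort-bot]
2. Pilot goes back to Station Alpha alone.  [Station Alpha: the grip-bot, the haul-bot, the lift-bot, the scan-bot | Station Beta: the sort-bot]
3. Pilot goes to Station Beta with the lift-bot.  [Station Alpha: the grip-bot, the haul-bot, the scan-bot | Station Beta: the lift-bot, the sort-bot]
4. Pilot goes back to Station Alpha alone.  [Station Alpha: the grip-bot, the haul-bot, the scan-bot | Station Beta: the lift-bot, the sort-bot]
5. Pilot goes to Station Beta with the haul-bot.  [Station Alpha: the grip-bot, the scan-bot | Station Beta: the haul-bot, the lift-bot, the sort-bot]
6. Pilot goes back to Station Alpha with the sort-bot.  [Station Alpha: the grip-bot, the scan-bot, the sort-bot | Station Beta: the haul-bot, the lift-bot]
7. Pilot goes to Station Beta with the scan-bot.  [Station Alpha: the grip-bot, the sort-bot | Station Beta: the haul-bot, the lift-bot, the scan-bot]
8. Pilot goes back to Station Alpha alone.  [Station Alpha: the grip-bot, the sort-bot | Station Beta: the haul-bot, the lift-bot, the scan-bot]
9. Pilot goes to Station Beta with the grip-bot.  [Station Alpha: the sort-bot | Station Beta: the grip-bot, the haul-bot, the lift-bot, the scan-bot]
10. Pilot goes back to Station Alpha alone.  [Station Alpha: the sort-bot | Station Beta: the grip-bot, the haul-bot, the lift-bot, the scan-bot]
11. Pilot goes to Station Beta with the sort-bot.  [Station Alpha: — | Station Beta: the grip-bot, the haul-bot, the lift-bot, the scan-bot, the sort-bot]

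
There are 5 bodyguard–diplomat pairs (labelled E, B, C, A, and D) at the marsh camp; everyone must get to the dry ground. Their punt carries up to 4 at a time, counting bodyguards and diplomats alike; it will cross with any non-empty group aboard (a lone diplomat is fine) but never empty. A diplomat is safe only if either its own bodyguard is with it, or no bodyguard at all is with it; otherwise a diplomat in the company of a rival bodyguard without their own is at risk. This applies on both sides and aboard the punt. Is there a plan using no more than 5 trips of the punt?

Counting alone: each trip to the dry ground takes at most 4 across and each return brings at least 1 back, so after t trips out (and t−1 returns) at most 4t − (t−1) of the 10 are across; that first reaches 10 at t = 3, so at least 5 crossings are needed.
The safety rule pushes this higher. Following every safe sequence of crossings, the most of the 10 that can be at the dry ground as the punt arrives there on crossing 5 is 9 — never all 10.
So the move cannot be finished within 5 crossings. (The shortest complete plan takes 7:)
1. bodyguard E and diplomat E cross → the dry ground.
2. bodyguard E crosses ← the marsh camp.
3. diplomat A, diplomat B, diplomat C, and diplomat D cross → the dry ground.
4. diplomat E crosses ← the marsh camp.
5. bodyguard A, bodyguard B, bodyguard C, and bodyguard D cross → the dry ground.
6. bodyguard B and diplomat B cross ← the marsh camp.
7. bodyguard B, bodyguard E, diplomat B, and diplomat E cross → the dry ground.

No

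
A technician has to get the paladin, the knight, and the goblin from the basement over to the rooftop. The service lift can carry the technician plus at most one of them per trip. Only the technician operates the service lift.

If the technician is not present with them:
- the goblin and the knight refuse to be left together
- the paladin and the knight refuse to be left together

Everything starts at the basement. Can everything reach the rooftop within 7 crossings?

Yes

Yes — this plan uses 7 crossings (≤ 7):
1. Technician goes to the rooftop with the knight.
2. Technician goes back to the basement alone.
3. Technician goes to the rooftop with the paladin.
4. Technician goes back to the basement with the knight.
5. Technician goes to the rooftop with the goblin.
6. Technician goes back to the basement alone.
7. Technician goes to the rooftop with the knight.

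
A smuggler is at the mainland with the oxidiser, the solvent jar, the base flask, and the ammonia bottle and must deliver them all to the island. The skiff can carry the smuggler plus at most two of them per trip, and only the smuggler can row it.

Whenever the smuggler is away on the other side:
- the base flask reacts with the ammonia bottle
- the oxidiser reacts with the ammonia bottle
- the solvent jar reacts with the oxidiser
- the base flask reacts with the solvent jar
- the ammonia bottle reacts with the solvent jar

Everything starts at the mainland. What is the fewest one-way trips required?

Counting alone: the smuggler can take at most 2 across per trip to the island, so moving all 4 needs at least 2 loaded trips out, with a return between consecutive ones — at least 3 crossings.
The safety rule pushes this higher. Following every safe sequence of crossings, the most of the 4 that can be at the island as the skiff arrives there on crossing 3 is 3 — never all 4.
So no plan with fewer than 5 crossings exists, and this one achieves 5:
1. Smuggler goes to the island with the ammonia bottle and the solvent jar.  [the mainland: the base flask, the oxidiser | the island: the ammonia bottle, the solvent jar]
2. Smuggler goes back to the mainland with the solvent jar.  [the mainland: the base flask, the oxidiser, the solvent jar | the island: the ammonia bottle]
3. Smuggler goes to the island with the base flask and the oxidiser.  [the mainland: the solvent jar | the island: the ammonia bottle, the base flask, the oxidiser]
4. Smuggler goes back to the mainland with the ammonia bottle.  [the mainland: the ammonia bottle, the solvent jar | the island: the base flask, the oxidiser]
5. Smuggler goes to the island with the ammonia bottle and the solvent jar.  [the mainland: — | the island: the ammonia bottle, the base flask, the oxidiser, the solvent jar]

5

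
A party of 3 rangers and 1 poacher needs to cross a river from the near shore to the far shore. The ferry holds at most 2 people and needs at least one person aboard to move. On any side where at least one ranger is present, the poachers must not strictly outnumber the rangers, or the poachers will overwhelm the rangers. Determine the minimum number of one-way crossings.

5

Counting alone: each trip to the far shore takes at most 2 across and each return brings at least 1 back, so after t trips out (and t−1 returns) at most 2t − (t−1) of the 4 are across; that first reaches 4 at t = 3, so at least 5 crossings are needed.
The plan below uses exactly 5 crossings, so it is optimal:
1. 1 ranger and 1 poacher → the far shore.  (the near shore: 2R 0P; the far shore: 1R 1P)
2. 1 poacher ← the near shore.  (the near shore: 2R 1P; the far shore: 1R 0P)
3. 1 ranger and 1 poacher → the far shore.  (the near shore: 1R 0P; the far shore: 2R 1P)
4. 1 poacher ← the near shore.  (the near shore: 1R 1P; the far shore: 2R 0P)
5. 1 ranger and 1 poacher → the far shore.  (the near shore: 0R 0P; the far shore: 3R 1P)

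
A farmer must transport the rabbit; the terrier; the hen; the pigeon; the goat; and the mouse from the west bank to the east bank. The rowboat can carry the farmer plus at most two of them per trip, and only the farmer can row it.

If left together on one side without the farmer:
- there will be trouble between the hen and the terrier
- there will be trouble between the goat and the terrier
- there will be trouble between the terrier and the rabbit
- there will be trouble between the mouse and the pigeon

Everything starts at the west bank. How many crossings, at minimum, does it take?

7

Counting alone: the farmer can take at most 2 across per trip to the east bank, so moving all 6 needs at least 3 loaded trips out, with a return between consecutive ones — at least 5 crossings.
The safety rule pushes this higher. Following every safe sequence of crossings, the most of the 6 that can be at the east bank as the rowboat arrives there on crossing 5 is 5 — never all 6.
So no plan with fewer than 7 crossings exists, and this one achieves 7:
1. Farmer goes to the east bank with the pigeon and the terrier.
2. Farmer goes back to the west bank alone.
3. Farmer goes to the east bank with the rabbit.
4. Farmer goes back to the west bank with the terrier.
5. Farmer goes to the east bank with the goat and the hen.
6. Farmer goes back to the west bank alone.
7. Farmer goes to the east bank with the mouse and the terrier.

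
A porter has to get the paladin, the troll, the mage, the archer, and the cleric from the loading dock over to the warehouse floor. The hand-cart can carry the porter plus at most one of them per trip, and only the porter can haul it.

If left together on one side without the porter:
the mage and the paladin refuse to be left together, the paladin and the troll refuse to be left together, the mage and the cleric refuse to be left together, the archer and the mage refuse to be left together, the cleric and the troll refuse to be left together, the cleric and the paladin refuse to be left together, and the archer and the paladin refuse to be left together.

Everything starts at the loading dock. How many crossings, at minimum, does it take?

Whatever the first load, the items left behind include a forbidden pair without the porter. No opening move is safe, so no plan exists.

impossible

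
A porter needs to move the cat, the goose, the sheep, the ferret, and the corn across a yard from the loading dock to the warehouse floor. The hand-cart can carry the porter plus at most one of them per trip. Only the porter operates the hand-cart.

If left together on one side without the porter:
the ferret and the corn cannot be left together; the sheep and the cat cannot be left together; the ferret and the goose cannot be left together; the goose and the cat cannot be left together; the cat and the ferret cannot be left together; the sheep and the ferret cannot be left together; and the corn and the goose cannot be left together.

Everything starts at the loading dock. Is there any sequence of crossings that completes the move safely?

Whatever the first load, the items left behind include a forbidden pair without the porter. No opening move is safe, so no plan exists.

No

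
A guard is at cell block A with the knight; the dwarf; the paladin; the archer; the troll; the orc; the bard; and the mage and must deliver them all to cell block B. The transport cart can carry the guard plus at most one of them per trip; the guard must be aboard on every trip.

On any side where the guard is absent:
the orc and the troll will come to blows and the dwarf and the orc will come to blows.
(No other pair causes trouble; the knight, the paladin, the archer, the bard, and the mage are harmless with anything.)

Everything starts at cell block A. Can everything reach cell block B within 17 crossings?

Yes — this plan uses 17 crossings (≤ 17):
1. Guard goes to cell block B with the orc.  [cell block A: the archer, the bard, the dwarf, the knight, the mage, the paladin, the troll | cell block B: the orc]
2. Guard goes back to cell block A alone.  [cell block A: the archer, the bard, the dwarf, the knight, the mage, the paladin, the troll | cell block B: the orc]
3. Guard goes to cell block B with the knight.  [cell block A: the archer, the bard, the dwarf, the mage, the paladin, the troll | cell block B: the knight, the orc]
4. Guard goes back to cell block A alone.  [cell block A: the archer, the bard, the dwarf, the mage, the paladin, the troll | cell block B: the knight, the orc]
5. Guard goes to cell block B with the dwarf.  [cell block A: the archer, the bard, the mage, the paladin, the troll | cell block B: the dwarf, the knight, the orc]
6. Guard goes back to cell block A with the orc.  [cell block A: the archer, the bard, the mage, the orc, the paladin, the troll | cell block B: the dwarf, the knight]
7. Guard goes to cell block B with the troll.  [cell block A: the archer, the bard, the mage, the orc, the paladin | cell block B: the dwarf, the knight, the troll]
8. Guard goes back to cell block A alone.  [cell block A: the archer, the bard, the mage, the orc, the paladin | cell block B: the dwarf, the knight, the troll]
9. Guard goes to cell block B with the paladin.  [cell block A: the archer, the bard, the mage, the orc | cell block B: the dwarf, the knight, the paladin, the troll]
10. Guard goes back to cell block A alone.  [cell block A: the archer, the bard, the mage, the orc | cell block B: the dwarf, the knight, the paladin, the troll]
11. Guard goes to cell block B with the archer.  [cell block A: the bard, the mage, the orc | cell block B: the archer, the dwarf, the knight, the paladin, the troll]
12. Guard goes back to cell block A alone.  [cell block A: the bard, the mage, the orc | cell block B: the archer, the dwarf, the knight, the paladin, the troll]
13. Guard goes to cell block B with the bard.  [cell block A: the mage, the orc | cell block B: the archer, the bard, the dwarf, the knight, the paladin, the troll]
14. Guard goes back to cell block A alone.  [cell block A: the mage, the orc | cell block B: the archer, the bard, the dwarf, the knight, the paladin, the troll]
15. Guard goes to cell block B with the mage.  [cell block A: the orc | cell block B: the archer, the bard, the dwarf, the knight, the mage, the paladin, the troll]
16. Guard goes back to cell block A alone.  [cell block A: the orc | cell block B: the archer, the bard, the dwarf, the knight, the mage, the paladin, the troll]
17. Guard goes to cell block B with the orc.  [cell block A: — | cell block B: the archer, the bard, the dwarf, the knight, the mage, the orc, the paladin, the troll]

Yes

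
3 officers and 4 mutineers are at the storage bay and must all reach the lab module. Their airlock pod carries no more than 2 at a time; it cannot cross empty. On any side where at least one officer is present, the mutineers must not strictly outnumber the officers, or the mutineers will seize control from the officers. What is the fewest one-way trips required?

impossible

The mutineers already outnumber the officers at the storage bay before anyone moves, so the starting position itself is disallowed.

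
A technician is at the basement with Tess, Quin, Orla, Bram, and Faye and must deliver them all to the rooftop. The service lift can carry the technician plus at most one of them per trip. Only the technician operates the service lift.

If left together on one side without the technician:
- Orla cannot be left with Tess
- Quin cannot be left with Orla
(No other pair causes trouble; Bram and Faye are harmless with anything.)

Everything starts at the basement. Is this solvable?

Yes

1. Technician goes to the rooftop with Orla.  [the basement: Bram, Faye, Quin, Tess | the rooftop: Orla]
2. Technician goes back to the basement alone.  [the basement: Bram, Faye, Quin, Tess | the rooftop: Orla]
3. Technician goes to the rooftop with Tess.  [the basement: Bram, Faye, Quin | the rooftop: Orla, Tess]
4. Technician goes back to the basement with Orla.  [the basement: Bram, Faye, Orla, Quin | the rooftop: Tess]
5. Technician goes to the rooftop with Quin.  [the basement: Bram, Faye, Orla | the rooftop: Quin, Tess]
6. Technician goes back to the basement alone.  [the basement: Bram, Faye, Orla | the rooftop: Quin, Tess]
7. Technician goes to the rooftop with Bram.  [the basement: Faye, Orla | the rooftop: Bram, Quin, Tess]
8. Technician goes back to the basement alone.  [the basement: Faye, Orla | the rooftop: Bram, Quin, Tess]
9. Technician goes to the rooftop with Faye.  [the basement: Orla | the rooftop: Bram, Faye, Quin, Tess]
10. Technician goes back to the basement alone.  [the basement: Orla | the rooftop: Bram, Faye, Quin, Tess]
11. Technician goes to the rooftop with Orla.  [the basement: — | the rooftop: Bram, Faye, Orla, Quin, Tess]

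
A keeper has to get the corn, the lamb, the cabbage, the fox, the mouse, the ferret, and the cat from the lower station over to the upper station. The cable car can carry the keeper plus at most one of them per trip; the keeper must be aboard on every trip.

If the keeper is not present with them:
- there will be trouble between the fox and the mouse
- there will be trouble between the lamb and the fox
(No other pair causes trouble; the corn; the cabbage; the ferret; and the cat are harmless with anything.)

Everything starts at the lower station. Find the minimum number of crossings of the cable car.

Counting alone: the keeper can take at most 1 across per trip to the upper station, so moving all 7 needs at least 7 loaded trips out, with a return between consecutive ones — at least 13 crossings.
The safety rule pushes this higher. Following every safe sequence of crossings, the most of the 7 that can be at the upper station as the cable car arrives there on crossing 13 is 6 — never all 7.
So no plan with fewer than 15 crossings exists, and this one achieves 15:
1. Keeper goes to the upper station with the fox.  [the lower station: the cabbage, the cat, the corn, the ferret, the lamb, the mouse | the upper station: the fox]
2. Keeper goes back to the lower station alone.  [the lower station: the cabbage, the cat, the corn, the ferret, the lamb, the mouse | the upper station: the fox]
3. Keeper goes to the upper station with the corn.  [the lower station: the cabbage, the cat, the ferret, the lamb, the mouse | the upper station: the corn, the fox]
4. Keeper goes back to the lower station alone.  [the lower station: the cabbage, the cat, the ferret, the lamb, the mouse | the upper station: the corn, the fox]
5. Keeper goes to the upper station with the lamb.  [the lower station: the cabbage, the cat, the ferret, the mouse | the upper station: the corn, the fox, the lamb]
6. Keeper goes back to the lower station with the fox.  [the lower station: the cabbage, the cat, the ferret, the fox, the mouse | the upper station: the corn, the lamb]
7. Keeper goes to the upper station with the mouse.  [the lower station: the cabbage, the cat, the ferret, the fox | the upper station: the corn, the lamb, the mouse]
8. Keeper goes back to the lower station alone.  [the lower station: the cabbage, the cat, the ferret, the fox | the upper station: the corn, the lamb, the mouse]
9. Keeper goes to the upper station with the cabbage.  [the lower station: the cat, the ferret, the fox | the upper station: the cabbage, the corn, the lamb, the mouse]
10. Keeper goes back to the lower station alone.  [the lower station: the cat, the ferret, the fox | the upper station: the cabbage, the corn, the lamb, the mouse]
11. Keeper goes to the upper station with the ferret.  [the lower station: the cat, the fox | the upper station: the cabbage, the corn, the ferret, the lamb, the mouse]
12. Keeper goes back to the lower station alone.  [the lower station: the cat, the fox | the upper station: the cabbage, the corn, the ferret, the lamb, the mouse]
13. Keeper goes to the upper station with the cat.  [the lower station: the fox | the upper station: the cabbage, the cat, the corn, the ferret, the lamb, the mouse]
14. Keeper goes back to the lower station alone.  [the lower station: the fox | the upper station: the cabbage, the cat, the corn, the ferret, the lamb, the mouse]
15. Keeper goes to the upper station with the fox.  [the lower station: — | the upper station: the cabbage, the cat, the corn, the ferret, the fox, the lamb, the mouse]

15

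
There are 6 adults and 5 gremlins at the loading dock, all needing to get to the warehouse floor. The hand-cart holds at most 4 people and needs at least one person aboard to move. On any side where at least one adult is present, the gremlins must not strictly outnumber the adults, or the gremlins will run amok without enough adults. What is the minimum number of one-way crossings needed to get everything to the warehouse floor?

Counting alone: each trip to the warehouse floor takes at most 4 across and each return brings at least 1 back, so after t trips out (and t−1 returns) at most 4t − (t−1) of the 11 are across; that first reaches 11 at t = 4, so at least 7 crossings are needed.
The plan below uses exactly 7 crossings, so it is optimal:
1. 2 gremlins → the warehouse floor.  (the loading dock: 6A 3G; the warehouse floor: 0A 2G)
2. 1 gremlin ← the loading dock.  (the loading dock: 6A 4G; the warehouse floor: 0A 1G)
3. 4 gremlins → the warehouse floor.  (the loading dock: 6A 0G; the warehouse floor: 0A 5G)
4. 1 gremlin ← the loading dock.  (the loading dock: 6A 1G; the warehouse floor: 0A 4G)
5. 4 adults → the warehouse floor.  (the loading dock: 2A 1G; the warehouse floor: 4A 4G)
6. 1 gremlin ← the loading dock.  (the loading dock: 2A 2G; the warehouse floor: 4A 3G)
7. 2 adults and 2 gremlins → the warehouse floor.  (the loading dock: 0A 0G; the warehouse floor: 6A 5G)

7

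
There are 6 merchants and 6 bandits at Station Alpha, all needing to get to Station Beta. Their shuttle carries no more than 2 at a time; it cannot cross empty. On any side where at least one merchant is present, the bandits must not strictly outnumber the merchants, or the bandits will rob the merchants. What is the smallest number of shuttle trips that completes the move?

impossible

Following every safe sequence of crossings from the start, the most of the 12 that can be at Station Beta as the shuttle arrives there on crossings 1, 3, 5, 7, 9 is 2, 3, 4, 5, 6 respectively; the best ever achieved is 6 of 12.
From crossing 11 on, no configuration arises that was not already reachable earlier: only 15 distinct safe configurations (who is on which side, and where the shuttle is) can ever be reached, none of them has everyone across, and every continuation just revisits them. They are: 0 merchants + 0 bandits across (shuttle back at the start); 0 merchants + 1 bandit across (shuttle there); 0 merchants + 1 bandit across (shuttle back at the start); 0 merchants + 2 bandits across (shuttle there); 0 merchants + 2 bandits across (shuttle back at the start); 0 merchants + 3 bandits across (shuttle there); 0 merchants + 3 bandits across (shuttle back at the start); 0 merchants + 4 bandits across (shuttle there); 0 merchants + 4 bandits across (shuttle back at the start); 0 merchants + 5 bandits across (shuttle there); 0 merchants + 5 bandits across (shuttle back at the start); 0 merchants + 6 bandits across (shuttle there); 1 merchant + 1 bandit across (shuttle there); 1 merchant + 1 bandit across (shuttle back at the start); 2 merchants + 2 bandits across (shuttle there). So no valid plan exists.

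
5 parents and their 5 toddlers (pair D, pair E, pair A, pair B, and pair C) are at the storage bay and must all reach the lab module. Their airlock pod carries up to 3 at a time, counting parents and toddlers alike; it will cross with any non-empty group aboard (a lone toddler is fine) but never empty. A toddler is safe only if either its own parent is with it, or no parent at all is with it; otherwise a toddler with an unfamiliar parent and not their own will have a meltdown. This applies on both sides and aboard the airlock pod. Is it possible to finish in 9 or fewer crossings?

Counting alone: each trip to the lab module takes at most 3 across and each return brings at least 1 back, so after t trips out (and t−1 returns) at most 3t − (t−1) of the 10 are across; that first reaches 10 at t = 5, so at least 9 crossings are needed.
The safety rule pushes this higher. Following every safe sequence of crossings, the most of the 10 that can be at the lab module as the airlock pod arrives there on crossing 9 is 9 — never all 10.
So the move cannot be finished within 9 crossings. (The shortest complete plan takes 11:)
1. parent D and toddler D cross → the lab module.
2. parent D crosses ← the storage bay.
3. toddler A, toddler B, and toddler E cross → the lab module.
4. toddler D crosses ← the storage bay.
5. parent A, parent B, and parent E cross → the lab module.
6. parent E and toddler E cross ← the storage bay.
7. parent C, parent D, and parent E cross → the lab module.
8. toddler A crosses ← the storage bay.
9. toddler D and toddler E cross → the lab module.
10. toddler D crosses ← the storage bay.
11. toddler A, toddler C, and toddler D cross → the lab module.

No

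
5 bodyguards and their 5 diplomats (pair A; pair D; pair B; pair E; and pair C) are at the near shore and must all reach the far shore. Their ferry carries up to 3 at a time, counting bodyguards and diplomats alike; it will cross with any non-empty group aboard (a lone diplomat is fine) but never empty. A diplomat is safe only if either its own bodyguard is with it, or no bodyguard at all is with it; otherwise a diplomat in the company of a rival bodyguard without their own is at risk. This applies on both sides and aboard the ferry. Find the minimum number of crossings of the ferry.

Counting alone: each trip to the far shore takes at most 3 across and each return brings at least 1 back, so after t trips out (and t−1 returns) at most 3t − (t−1) of the 10 are across; that first reaches 10 at t = 5, so at least 9 crossings are needed.
The safety rule pushes this higher. Following every safe sequence of crossings, the most of the 10 that can be at the far shore as the ferry arrives there on crossing 9 is 9 — never all 10.
So no plan with fewer than 11 crossings exists, and this one achieves 11:
1. bodyguard A and diplomat A cross → the far shore.
2. bodyguard A crosses ← the near shore.
3. diplomat B, diplomat D, and diplomat E cross → the far shore.
4. diplomat A crosses ← the near shore.
5. bodyguard B, bodyguard D, and bodyguard E cross → the far shore.
6. bodyguard D and diplomat D cross ← the near shore.
7. bodyguard A, bodyguard C, and bodyguard D cross → the far shore.
8. diplomat B crosses ← the near shore.
9. diplomat A and diplomat D cross → the far shore.
10. diplomat A crosses ← the near shore.
11. diplomat A, diplomat B, and diplomat C cross → the far shore.

11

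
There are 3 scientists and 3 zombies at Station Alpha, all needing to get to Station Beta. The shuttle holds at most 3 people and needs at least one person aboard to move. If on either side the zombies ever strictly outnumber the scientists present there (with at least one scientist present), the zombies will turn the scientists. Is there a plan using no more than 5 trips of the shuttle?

Yes — this plan uses 5 crossings (≤ 5):
1. 2 zombies → Station Beta.  (Station Alpha: 3S 1Z; Station Beta: 0S 2Z)
2. 1 zombie ← Station Alpha.  (Station Alpha: 3S 2Z; Station Beta: 0S 1Z)
3. 3 scientists → Station Beta.  (Station Alpha: 0S 2Z; Station Beta: 3S 1Z)
4. 1 zombie ← Station Alpha.  (Station Alpha: 0S 3Z; Station Beta: 3S 0Z)
5. 3 zombies → Station Beta.  (Station Alpha: 0S 0Z; Station Beta: 3S 3Z)

Yes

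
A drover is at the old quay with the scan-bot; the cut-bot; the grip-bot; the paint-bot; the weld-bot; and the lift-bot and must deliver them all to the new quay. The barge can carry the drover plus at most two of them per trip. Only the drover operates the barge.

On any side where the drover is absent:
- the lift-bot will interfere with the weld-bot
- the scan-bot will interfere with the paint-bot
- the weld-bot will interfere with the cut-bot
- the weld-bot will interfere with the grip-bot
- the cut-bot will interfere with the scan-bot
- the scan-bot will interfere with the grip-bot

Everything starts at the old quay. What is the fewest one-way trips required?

Counting alone: the drover can take at most 2 across per trip to the new quay, so moving all 6 needs at least 3 loaded trips out, with a return between consecutive ones — at least 5 crossings.
The safety rule pushes this higher. Following every safe sequence of crossings, the most of the 6 that can be at the new quay as the barge arrives there on crossing 5 is 4 — never all 6.
So no plan with fewer than 7 crossings exists, and this one achieves 7:
1. Drover goes to the new quay with the scan-bot and the weld-bot.
2. Drover goes back to the old quay alone.
3. Drover goes to the new quay with the cut-bot and the grip-bot.
4. Drover goes back to the old quay with the scan-bot and the weld-bot.
5. Drover goes to the new quay with the lift-bot and the paint-bot.
6. Drover goes back to the old quay alone.
7. Drover goes to the new quay with the scan-bot and the weld-bot.

7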